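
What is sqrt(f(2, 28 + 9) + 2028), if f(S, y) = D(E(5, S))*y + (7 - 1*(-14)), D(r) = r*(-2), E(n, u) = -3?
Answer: sqrt(2271) ≈ 47.655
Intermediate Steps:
D(r) = -2*r
f(S, y) = 21 + 6*y (f(S, y) = (-2*(-3))*y + (7 - 1*(-14)) = 6*y + (7 + 14) = 6*y + 21 = 21 + 6*y)
sqrt(f(2, 28 + 9) + 2028) = sqrt((21 + 6*(28 + 9)) + 2028) = sqrt((21 + 6*37) + 2028) = sqrt((21 + 222) + 2028) = sqrt(243 + 2028) = sqrt(2271)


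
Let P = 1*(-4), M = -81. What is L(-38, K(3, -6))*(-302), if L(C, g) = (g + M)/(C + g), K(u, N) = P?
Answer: -12835/21 ≈ -611.19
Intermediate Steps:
P = -4
K(u, N) = -4
L(C, g) = (-81 + g)/(C + g) (L(C, g) = (g - 81)/(C + g) = (-81 + g)/(C + g))
L(-38, K(3, -6))*(-302) = ((-81 - 4)/(-38 - 4))*(-302) = (-85/(-42))*(-302) = -1/42*(-85)*(-302) = (85/42)*(-302) = -12835/21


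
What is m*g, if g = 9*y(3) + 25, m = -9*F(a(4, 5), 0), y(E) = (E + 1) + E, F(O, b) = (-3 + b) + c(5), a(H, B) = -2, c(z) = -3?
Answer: 4752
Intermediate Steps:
F(O, b) = -6 + b (F(O, b) = (-3 + b) - 3 = -6 + b)
y(E) = 1 + 2*E (y(E) = (1 + E) + E = 1 + 2*E)
m = 54 (m = -9*(-6 + 0) = -9*(-6) = 54)
g = 88 (g = 9*(1 + 2*3) + 25 = 9*(1 + 6) + 25 = 9*7 + 25 = 63 + 25 = 88)
m*g = 54*88 = 4752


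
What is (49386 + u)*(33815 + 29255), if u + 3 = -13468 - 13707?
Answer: 1400658560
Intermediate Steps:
u = -27178 (u = -3 + (-13468 - 13707) = -3 - 27175 = -27178)
(49386 + u)*(33815 + 29255) = (49386 - 27178)*(33815 + 29255) = 22208*63070 = 1400658560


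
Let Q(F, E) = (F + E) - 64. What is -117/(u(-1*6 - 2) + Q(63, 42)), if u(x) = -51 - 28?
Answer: 117/38 ≈ 3.0789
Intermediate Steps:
Q(F, E) = -64 + E + F (Q(F, E) = (E + F) - 64 = -64 + E + F)
u(x) = -79
-117/(u(-1*6 - 2) + Q(63, 42)) = -117/(-79 + (-64 + 42 + 63)) = -117/(-79 + 41) = -117/(-38) = -117*(-1/38) = 117/38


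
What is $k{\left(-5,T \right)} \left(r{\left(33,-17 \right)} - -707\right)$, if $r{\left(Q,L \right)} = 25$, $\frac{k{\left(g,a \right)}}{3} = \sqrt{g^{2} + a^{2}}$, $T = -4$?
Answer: $2196 \sqrt{41} \approx 14061.0$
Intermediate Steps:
$k{\left(g,a \right)} = 3 \sqrt{a^{2} + g^{2}}$ ($k{\left(g,a \right)} = 3 \sqrt{g^{2} + a^{2}} = 3 \sqrt{a^{2} + g^{2}}$)
$k{\left(-5,T \right)} \left(r{\left(33,-17 \right)} - -707\right) = 3 \sqrt{\left(-4\right)^{2} + \left(-5\right)^{2}} \left(25 - -707\right) = 3 \sqrt{16 + 25} \left(25 + 707\right) = 3 \sqrt{41} \cdot 732 = 2196 \sqrt{41}$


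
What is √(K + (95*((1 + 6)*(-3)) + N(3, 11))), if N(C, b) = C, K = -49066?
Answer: 7*I*√1042 ≈ 225.96*I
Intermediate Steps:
√(K + (95*((1 + 6)*(-3)) + N(3, 11))) = √(-49066 + (95*((1 + 6)*(-3)) + 3)) = √(-49066 + (95*(7*(-3)) + 3)) = √(-49066 + (95*(-21) + 3)) = √(-49066 + (-1995 + 3)) = √(-49066 - 1992) = √(-51058) = 7*I*√1042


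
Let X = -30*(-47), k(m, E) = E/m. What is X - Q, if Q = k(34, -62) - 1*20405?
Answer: 370886/17 ≈ 21817.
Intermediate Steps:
X = 1410
Q = -346916/17 (Q = -62/34 - 1*20405 = -62*1/34 - 20405 = -31/17 - 20405 = -346916/17 ≈ -20407.)
X - Q = 1410 - 1*(-346916/17) = 1410 + 346916/17 = 370886/17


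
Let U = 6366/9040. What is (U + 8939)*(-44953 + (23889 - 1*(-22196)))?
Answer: 11435312029/1130 ≈ 1.0120e+7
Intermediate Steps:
U = 3183/4520 (U = 6366*(1/9040) = 3183/4520 ≈ 0.70420)
(U + 8939)*(-44953 + (23889 - 1*(-22196))) = (3183/4520 + 8939)*(-44953 + (23889 - 1*(-22196))) = 40407463*(-44953 + (23889 + 22196))/4520 = 40407463*(-44953 + 46085)/4520 = (40407463/4520)*1132 = 11435312029/1130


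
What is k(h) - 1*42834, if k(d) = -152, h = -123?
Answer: -42986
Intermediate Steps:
k(h) - 1*42834 = -152 - 1*42834 = -152 - 42834 = -42986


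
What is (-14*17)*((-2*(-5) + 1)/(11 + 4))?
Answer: -2618/15 ≈ -174.53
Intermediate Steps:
(-14*17)*((-2*(-5) + 1)/(11 + 4)) = -238*(10 + 1)/15 = -2618/15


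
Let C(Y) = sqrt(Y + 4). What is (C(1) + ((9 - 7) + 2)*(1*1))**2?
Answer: (4 + sqrt(5))**2 ≈ 38.889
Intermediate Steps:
C(Y) = sqrt(4 + Y)
(C(1) + ((9 - 7) + 2)*(1*1))**2 = (sqrt(4 + 1) + ((9 - 7) + 2)*(1*1))**2 = (sqrt(5) + (2 + 2)*1)**2 = (sqrt(5) + 4*1)**2 = (sqrt(5) + 4)**2 = (4 + sqrt(5))**2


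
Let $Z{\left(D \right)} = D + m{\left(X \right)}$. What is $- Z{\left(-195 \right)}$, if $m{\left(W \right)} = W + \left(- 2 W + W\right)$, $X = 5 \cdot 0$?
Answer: $195$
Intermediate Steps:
$X = 0$
$m{\left(W \right)} = 0$ ($m{\left(W \right)} = W - W = 0$)
$Z{\left(D \right)} = D$ ($Z{\left(D \right)} = D + 0 = D$)
$- Z{\left(-195 \right)} = \left(-1\right) \left(-195\right) = 195$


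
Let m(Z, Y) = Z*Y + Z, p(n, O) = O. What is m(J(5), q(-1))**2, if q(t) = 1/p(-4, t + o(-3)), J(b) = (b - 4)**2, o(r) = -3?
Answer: 9/16 ≈ 0.56250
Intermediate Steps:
J(b) = (-4 + b)**2
q(t) = 1/(-3 + t) (q(t) = 1/(t - 3) = 1/(-3 + t))
m(Z, Y) = Z + Y*Z (m(Z, Y) = Y*Z + Z = Z + Y*Z)
m(J(5), q(-1))**2 = ((-4 + 5)**2*(1 + 1/(-3 - 1)))**2 = (1**2*(1 + 1/(-4)))**2 = (1*(1 - 1/4))**2 = (1*(3/4))**2 = (3/4)**2 = 9/16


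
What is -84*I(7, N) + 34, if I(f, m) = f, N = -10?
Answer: -554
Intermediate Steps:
-84*I(7, N) + 34 = -84*7 + 34 = -588 + 34 = -554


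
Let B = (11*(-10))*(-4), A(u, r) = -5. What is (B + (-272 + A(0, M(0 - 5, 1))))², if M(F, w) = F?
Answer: 26569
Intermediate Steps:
B = 440 (B = -110*(-4) = 440)
(B + (-272 + A(0, M(0 - 5, 1))))² = (440 + (-272 - 5))² = (440 - 277)² = 163² = 26569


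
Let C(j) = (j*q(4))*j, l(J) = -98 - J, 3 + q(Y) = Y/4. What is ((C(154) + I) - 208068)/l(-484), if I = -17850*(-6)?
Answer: -74200/193 ≈ -384.46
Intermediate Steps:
q(Y) = -3 + Y/4
C(j) = -2*j**2 (C(j) = (j*(-3 + (1/4)*4))*j = (j*(-3 + 1))*j = (j*(-2))*j = (-2*j)*j = -2*j**2)
I = 107100
((C(154) + I) - 208068)/l(-484) = ((-2*154**2 + 107100) - 208068)/(-98 - 1*(-484)) = ((-2*23716 + 107100) - 208068)/(-98 + 484) = ((-47432 + 107100) - 208068)/386 = (59668 - 208068)*(1/386) = -148400*1/386 = -74200/193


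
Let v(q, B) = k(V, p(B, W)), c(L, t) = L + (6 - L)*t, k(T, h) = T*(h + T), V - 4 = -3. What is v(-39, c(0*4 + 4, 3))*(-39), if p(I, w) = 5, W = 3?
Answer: -234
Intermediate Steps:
V = 1 (V = 4 - 3 = 1)
k(T, h) = T*(T + h)
c(L, t) = L + t*(6 - L)
v(q, B) = 6 (v(q, B) = 1*(1 + 5) = 1*6 = 6)
v(-39, c(0*4 + 4, 3))*(-39) = 6*(-39) = -234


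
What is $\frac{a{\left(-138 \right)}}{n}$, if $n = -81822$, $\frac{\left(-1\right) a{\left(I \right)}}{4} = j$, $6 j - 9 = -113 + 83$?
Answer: $- \frac{7}{40911} \approx -0.0001711$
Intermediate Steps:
$j = - \frac{7}{2}$ ($j = \frac{3}{2} + \frac{-113 + 83}{6} = \frac{3}{2} + \frac{1}{6} \left(-30\right) = \frac{3}{2} - 5 = - \frac{7}{2} \approx -3.5$)
$a{\left(I \right)} = 14$ ($a{\left(I \right)} = \left(-4\right) \left(- \frac{7}{2}\right) = 14$)
$\frac{a{\left(-138 \right)}}{n} = \frac{14}{-81822} = 14 \left(- \frac{1}{81822}\right) = - \frac{7}{40911}$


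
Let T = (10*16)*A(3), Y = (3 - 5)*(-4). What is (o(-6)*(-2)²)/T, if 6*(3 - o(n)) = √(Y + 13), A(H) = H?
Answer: 1/40 - √21/720 ≈ 0.018635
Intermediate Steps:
Y = 8 (Y = -2*(-4) = 8)
o(n) = 3 - √21/6 (o(n) = 3 - √(8 + 13)/6 = 3 - √21/6)
T = 480 (T = (10*16)*3 = 160*3 = 480)
(o(-6)*(-2)²)/T = ((3 - √21/6)*(-2)²)/480 = ((3 - √21/6)*4)*(1/480) = (12 - 2*√21/3)*(1/480) = 1/40 - √21/720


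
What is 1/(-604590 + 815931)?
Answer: 1/211341 ≈ 4.7317e-6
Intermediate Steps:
1/(-604590 + 815931) = 1/211341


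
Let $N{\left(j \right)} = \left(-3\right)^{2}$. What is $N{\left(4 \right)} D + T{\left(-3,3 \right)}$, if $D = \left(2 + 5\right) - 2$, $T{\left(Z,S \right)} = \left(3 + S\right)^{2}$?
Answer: $81$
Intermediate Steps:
$D = 5$ ($D = 7 - 2 = 5$)
$N{\left(j \right)} = 9$
$N{\left(4 \right)} D + T{\left(-3,3 \right)} = 9 \cdot 5 + \left(3 + 3\right)^{2} = 45 + 6^{2} = 45 + 36 = 81$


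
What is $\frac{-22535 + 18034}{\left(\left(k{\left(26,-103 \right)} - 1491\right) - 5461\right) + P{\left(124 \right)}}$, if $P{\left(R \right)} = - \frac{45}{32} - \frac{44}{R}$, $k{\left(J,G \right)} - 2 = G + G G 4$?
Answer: $- \frac{637856}{5014027} \approx -0.12721$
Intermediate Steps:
$k{\left(J,G \right)} = 2 + G + 4 G^{2}$ ($k{\left(J,G \right)} = 2 + \left(G + G G 4\right) = 2 + \left(G + G^{2} \cdot 4\right) = 2 + \left(G + 4 G^{2}\right) = 2 + G + 4 G^{2}$)
$P{\left(R \right)} = - \frac{45}{32} - \frac{44}{R}$ ($P{\left(R \right)} = \left(-45\right) \frac{1}{32} - \frac{44}{R} = - \frac{45}{32} - \frac{44}{R}$)
$\frac{-22535 + 18034}{\left(\left(k{\left(26,-103 \right)} - 1491\right) - 5461\right) + P{\left(124 \right)}} = \frac{-22535 + 18034}{\left(\left(\left(2 - 103 + 4 \left(-103\right)^{2}\right) - 1491\right) - 5461\right) - \left(\frac{45}{32} + \frac{44}{124}\right)} = - \frac{4501}{\left(\left(\left(2 - 103 + 4 \cdot 10609\right) - 1491\right) - 5461\right) - \frac{1747}{992}} = - \frac{4501}{\left(\left(\left(2 - 103 + 42436\right) - 1491\right) - 5461\right) - \frac{1747}{992}} = - \frac{4501}{\left(\left(42335 - 1491\right) - 5461\right) - \frac{1747}{992}} = - \frac{4501}{\left(40844 - 5461\right) - \frac{1747}{992}} = - \frac{4501}{35383 - \frac{1747}{992}} = - \frac{4501}{\frac{35098189}{992}} = \left(-4501\right) \frac{992}{35098189} = - \frac{637856}{5014027}$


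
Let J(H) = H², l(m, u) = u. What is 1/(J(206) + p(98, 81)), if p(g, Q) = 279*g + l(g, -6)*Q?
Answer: 1/69292 ≈ 1.4432e-5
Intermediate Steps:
p(g, Q) = -6*Q + 279*g (p(g, Q) = 279*g - 6*Q = -6*Q + 279*g)
1/(J(206) + p(98, 81)) = 1/(206² + (-6*81 + 279*98)) = 1/(42436 + (-486 + 27342)) = 1/(42436 + 26856) = 1/69292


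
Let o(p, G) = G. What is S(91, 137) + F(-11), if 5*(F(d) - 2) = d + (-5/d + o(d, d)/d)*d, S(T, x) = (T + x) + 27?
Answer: 1258/5 ≈ 251.60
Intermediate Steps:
S(T, x) = 27 + T + x
F(d) = 2 + d/5 + d*(1 - 5/d)/5 (F(d) = 2 + (d + (-5/d + d/d)*d)/5 = 2 + (d + (-5/d + 1)*d)/5 = 2 + (d + (1 - 5/d)*d)/5 = 2 + (d + d*(1 - 5/d))/5 = 2 + (d/5 + d*(1 - 5/d)/5) = 2 + d/5 + d*(1 - 5/d)/5)
S(91, 137) + F(-11) = (27 + 91 + 137) + (1 + (⅖)*(-11)) = 255 + (1 - 22/5) = 255 - 17/5 = 1258/5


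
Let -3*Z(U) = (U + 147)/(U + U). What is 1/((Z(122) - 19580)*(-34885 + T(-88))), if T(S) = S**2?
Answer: 244/129669103963 ≈ 1.8817e-9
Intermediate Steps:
Z(U) = -(147 + U)/(6*U) (Z(U) = -(U + 147)/(3*(U + U)) = -(147 + U)/(3*(2*U)) = -(147 + U)*1/(2*U)/3 = -(147 + U)/(6*U))
1/((Z(122) - 19580)*(-34885 + T(-88))) = 1/(((1/6)*(-147 - 1*122)/122 - 19580)*(-34885 + (-88)**2)) = 1/(((1/6)*(1/122)*(-147 - 122) - 19580)*(-34885 + 7744)) = 1/(((1/6)*(1/122)*(-269) - 19580)*(-27141)) = 1/((-269/732 - 19580)*(-27141)) = 1/(-14332829/732*(-27141)) = 1/(129669103963/244) = 244/129669103963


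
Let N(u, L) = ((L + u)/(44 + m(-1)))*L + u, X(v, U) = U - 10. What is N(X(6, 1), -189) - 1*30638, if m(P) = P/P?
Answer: -149077/5 ≈ -29815.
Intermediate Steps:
X(v, U) = -10 + U
m(P) = 1
N(u, L) = u + L*(L/45 + u/45) (N(u, L) = ((L + u)/(44 + 1))*L + u = ((L + u)/45)*L + u = ((L + u)*(1/45))*L + u = (L/45 + u/45)*L + u = L*(L/45 + u/45) + u = u + L*(L/45 + u/45))
N(X(6, 1), -189) - 1*30638 = ((-10 + 1) + (1/45)*(-189)² + (1/45)*(-189)*(-10 + 1)) - 1*30638 = (-9 + (1/45)*35721 + (1/45)*(-189)*(-9)) - 30638 = (-9 + 3969/5 + 189/5) - 30638 = 4113/5 - 30638 = -149077/5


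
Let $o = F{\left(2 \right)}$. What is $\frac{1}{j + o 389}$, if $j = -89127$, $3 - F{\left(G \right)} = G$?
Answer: $- \frac{1}{88738} \approx -1.1269 \cdot 10^{-5}$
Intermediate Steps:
$F{\left(G \right)} = 3 - G$
$o = 1$ ($o = 3 - 2 = 1$)
$\frac{1}{j + o 389} = \frac{1}{-89127 + 1 \cdot 389} = \frac{1}{-89127 + 389} = \frac{1}{-88738} = - \frac{1}{88738}$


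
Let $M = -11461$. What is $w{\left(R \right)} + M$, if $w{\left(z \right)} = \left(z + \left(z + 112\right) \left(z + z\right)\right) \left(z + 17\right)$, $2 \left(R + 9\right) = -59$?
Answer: $111046$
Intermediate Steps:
$R = - \frac{77}{2}$ ($R = -9 + \frac{1}{2} \left(-59\right) = -9 - \frac{59}{2} = - \frac{77}{2} \approx -38.5$)
$w{\left(z \right)} = \left(17 + z\right) \left(z + 2 z \left(112 + z\right)\right)$ ($w{\left(z \right)} = \left(z + \left(112 + z\right) 2 z\right) \left(17 + z\right) = \left(z + 2 z \left(112 + z\right)\right) \left(17 + z\right) = \left(17 + z\right) \left(z + 2 z \left(112 + z\right)\right)$)
$w{\left(R \right)} + M = - \frac{77 \left(3825 + 2 \left(- \frac{77}{2}\right)^{2} + 259 \left(- \frac{77}{2}\right)\right)}{2} - 11461 = - \frac{77 \left(3825 + 2 \cdot \frac{5929}{4} - \frac{19943}{2}\right)}{2} - 11461 = - \frac{77 \left(3825 + \frac{5929}{2} - \frac{19943}{2}\right)}{2} - 11461 = \left(- \frac{77}{2}\right) \left(-3182\right) - 11461 = 122507 - 11461 = 111046$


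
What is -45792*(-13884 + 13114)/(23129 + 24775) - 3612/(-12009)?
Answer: 1470862666/1997497 ≈ 736.35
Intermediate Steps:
-45792*(-13884 + 13114)/(23129 + 24775) - 3612/(-12009) = -45792/(47904/(-770)) - 3612*(-1/12009) = -45792/(47904*(-1/770)) + 1204/4003 = -45792/(-23952/385) + 1204/4003 = -45792*(-385/23952) + 1204/4003 = 367290/499 + 1204/4003 = 1470862666/1997497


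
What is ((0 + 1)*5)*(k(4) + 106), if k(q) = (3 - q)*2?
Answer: 520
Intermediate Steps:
k(q) = 6 - 2*q
((0 + 1)*5)*(k(4) + 106) = ((0 + 1)*5)*((6 - 2*4) + 106) = (1*5)*((6 - 8) + 106) = 5*(-2 + 106) = 5*104 = 520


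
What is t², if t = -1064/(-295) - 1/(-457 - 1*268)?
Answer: 23820526921/1829700625 ≈ 13.019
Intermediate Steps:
t = 154339/42775 (t = -1064*(-1/295) - 1/(-457 - 268) = 1064/295 - 1/(-725) = 1064/295 - 1*(-1/725) = 1064/295 + 1/725 = 154339/42775 ≈ 3.6082)
t² = (154339/42775)² = 23820526921/1829700625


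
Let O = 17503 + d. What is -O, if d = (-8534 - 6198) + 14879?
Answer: -17650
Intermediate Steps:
d = 147 (d = -14732 + 14879 = 147)
O = 17650 (O = 17503 + 147 = 17650)
-O = -1*17650 = -17650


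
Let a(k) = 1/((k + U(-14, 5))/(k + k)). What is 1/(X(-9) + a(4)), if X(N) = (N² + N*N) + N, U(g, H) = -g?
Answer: 9/1381 ≈ 0.0065170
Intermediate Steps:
X(N) = N + 2*N² (X(N) = (N² + N²) + N = 2*N² + N = N + 2*N²)
a(k) = 2*k/(14 + k) (a(k) = 1/((k - 1*(-14))/(k + k)) = 1/((k + 14)/((2*k))) = 1/((14 + k)*(1/(2*k))) = 1/((14 + k)/(2*k)) = 2*k/(14 + k))
1/(X(-9) + a(4)) = 1/(-9*(1 + 2*(-9)) + 2*4/(14 + 4)) = 1/(-9*(1 - 18) + 2*4/18) = 1/(-9*(-17) + 2*4*(1/18)) = 1/(153 + 4/9) = 1/(1381/9) = 9/1381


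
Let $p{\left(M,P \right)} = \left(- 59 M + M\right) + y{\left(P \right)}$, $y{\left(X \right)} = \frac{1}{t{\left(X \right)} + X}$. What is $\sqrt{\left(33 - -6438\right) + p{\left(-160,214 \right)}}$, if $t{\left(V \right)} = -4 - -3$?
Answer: $\frac{2 \sqrt{178651833}}{213} \approx 125.5$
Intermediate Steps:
$t{\left(V \right)} = -1$ ($t{\left(V \right)} = -4 + 3 = -1$)
$y{\left(X \right)} = \frac{1}{-1 + X}$
$p{\left(M,P \right)} = \frac{1}{-1 + P} - 58 M$ ($p{\left(M,P \right)} = \left(- 59 M + M\right) + \frac{1}{-1 + P} = - 58 M + \frac{1}{-1 + P} = \frac{1}{-1 + P} - 58 M$)
$\sqrt{\left(33 - -6438\right) + p{\left(-160,214 \right)}} = \sqrt{\left(33 - -6438\right) + \frac{1 - - 9280 \left(-1 + 214\right)}{-1 + 214}} = \sqrt{\left(33 + 6438\right) + \frac{1 - \left(-9280\right) 213}{213}} = \sqrt{6471 + \frac{1 + 1976640}{213}} = \sqrt{6471 + \frac{1}{213} \cdot 1976641} = \sqrt{6471 + \frac{1976641}{213}} = \sqrt{\frac{3354964}{213}} = \frac{2 \sqrt{178651833}}{213}$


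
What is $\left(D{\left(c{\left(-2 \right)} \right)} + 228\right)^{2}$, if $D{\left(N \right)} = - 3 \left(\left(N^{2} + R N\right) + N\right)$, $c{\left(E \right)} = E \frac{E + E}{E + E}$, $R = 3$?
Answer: $57600$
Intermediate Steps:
$c{\left(E \right)} = E$ ($c{\left(E \right)} = E \frac{2 E}{2 E} = E 2 E \frac{1}{2 E} = E 1 = E$)
$D{\left(N \right)} = - 12 N - 3 N^{2}$ ($D{\left(N \right)} = - 3 \left(\left(N^{2} + 3 N\right) + N\right) = - 3 \left(N^{2} + 4 N\right) = - 12 N - 3 N^{2}$)
$\left(D{\left(c{\left(-2 \right)} \right)} + 228\right)^{2} = \left(\left(-3\right) \left(-2\right) \left(4 - 2\right) + 228\right)^{2} = \left(\left(-3\right) \left(-2\right) 2 + 228\right)^{2} = \left(12 + 228\right)^{2} = 240^{2} = 57600$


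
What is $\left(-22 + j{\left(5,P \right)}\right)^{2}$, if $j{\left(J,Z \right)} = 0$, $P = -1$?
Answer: $484$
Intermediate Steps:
$\left(-22 + j{\left(5,P \right)}\right)^{2} = \left(-22 + 0\right)^{2} = \left(-22\right)^{2} = 484$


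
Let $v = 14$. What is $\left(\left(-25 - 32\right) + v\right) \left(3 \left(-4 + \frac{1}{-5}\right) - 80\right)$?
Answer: $\frac{19909}{5} \approx 3981.8$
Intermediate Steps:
$\left(\left(-25 - 32\right) + v\right) \left(3 \left(-4 + \frac{1}{-5}\right) - 80\right) = \left(\left(-25 - 32\right) + 14\right) \left(3 \left(-4 + \frac{1}{-5}\right) - 80\right) = \left(-57 + 14\right) \left(3 \left(-4 - \frac{1}{5}\right) - 80\right) = - 43 \left(3 \left(- \frac{21}{5}\right) - 80\right) = - 43 \left(- \frac{63}{5} - 80\right) = \left(-43\right) \left(- \frac{463}{5}\right) = \frac{19909}{5}$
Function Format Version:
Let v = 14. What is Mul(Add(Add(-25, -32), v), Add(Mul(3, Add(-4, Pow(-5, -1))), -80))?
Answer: Rational(19909, 5) ≈ 3981.8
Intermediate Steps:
Mul(Add(Add(-25, -32), v), Add(Mul(3, Add(-4, Pow(-5, -1))), -80)) = Mul(Add(Add(-25, -32), 14), Add(Mul(3, Add(-4, Pow(-5, -1))), -80)) = Mul(Add(-57, 14), Add(Mul(3, Add(-4, Rational(-1, 5))), -80)) = Mul(-43, Add(Mul(3, Rational(-21, 5)), -80)) = Mul(-43, Add(Rational(-63, 5), -80)) = Mul(-43, Rational(-463, 5)) = Rational(19909, 5)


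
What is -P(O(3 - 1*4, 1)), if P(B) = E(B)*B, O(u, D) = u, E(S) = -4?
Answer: -4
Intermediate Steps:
P(B) = -4*B
-P(O(3 - 1*4, 1)) = -(-4)*(3 - 1*4) = -(-4)*(3 - 4) = -(-4)*(-1) = -1*4 = -4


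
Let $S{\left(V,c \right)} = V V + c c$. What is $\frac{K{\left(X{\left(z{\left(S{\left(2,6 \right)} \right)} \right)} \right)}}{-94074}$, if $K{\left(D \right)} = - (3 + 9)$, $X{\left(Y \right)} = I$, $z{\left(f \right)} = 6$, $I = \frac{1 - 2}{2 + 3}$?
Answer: $\frac{2}{15679} \approx 0.00012756$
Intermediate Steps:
$S{\left(V,c \right)} = V^{2} + c^{2}$
$I = - \frac{1}{5} \approx -0.2$
$X{\left(Y \right)} = - \frac{1}{5}$
$K{\left(D \right)} = -12$ ($K{\left(D \right)} = \left(-1\right) 12 = -12$)
$\frac{K{\left(X{\left(z{\left(S{\left(2,6 \right)} \right)} \right)} \right)}}{-94074} = - \frac{12}{-94074} = \left(-12\right) \left(- \frac{1}{94074}\right) = \frac{2}{15679}$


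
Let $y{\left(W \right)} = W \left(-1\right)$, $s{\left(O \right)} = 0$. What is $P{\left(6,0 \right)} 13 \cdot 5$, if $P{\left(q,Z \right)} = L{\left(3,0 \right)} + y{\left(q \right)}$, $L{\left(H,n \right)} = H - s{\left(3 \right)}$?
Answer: $-195$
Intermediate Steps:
$y{\left(W \right)} = - W$
$L{\left(H,n \right)} = H$ ($L{\left(H,n \right)} = H - 0 = H + 0 = H$)
$P{\left(q,Z \right)} = 3 - q$
$P{\left(6,0 \right)} 13 \cdot 5 = \left(3 - 6\right) 13 \cdot 5 = \left(3 - 6\right) 65 = \left(-3\right) 65 = -195$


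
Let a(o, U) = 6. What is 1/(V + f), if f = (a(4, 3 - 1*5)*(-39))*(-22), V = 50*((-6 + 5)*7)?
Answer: 1/4798 ≈ 0.00020842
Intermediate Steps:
V = -350 (V = 50*(-1*7) = 50*(-7) = -350)
f = 5148 (f = (6*(-39))*(-22) = -234*(-22) = 5148)
1/(V + f) = 1/(-350 + 5148) = 1/4798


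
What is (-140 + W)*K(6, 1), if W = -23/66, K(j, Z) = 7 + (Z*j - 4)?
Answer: -27789/22 ≈ -1263.1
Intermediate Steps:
K(j, Z) = 3 + Z*j (K(j, Z) = 7 + (-4 + Z*j) = 3 + Z*j)
W = -23/66 (W = -23*1/66 = -23/66 ≈ -0.34848)
(-140 + W)*K(6, 1) = (-140 - 23/66)*(3 + 1*6) = -9263*(3 + 6)/66 = -9263/66*9 = -27789/22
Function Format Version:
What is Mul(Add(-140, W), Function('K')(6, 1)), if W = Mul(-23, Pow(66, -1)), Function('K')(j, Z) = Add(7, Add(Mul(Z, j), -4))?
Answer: Rational(-27789, 22) ≈ -1263.1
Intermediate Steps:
Function('K')(j, Z) = Add(3, Mul(Z, j)) (Function('K')(j, Z) = Add(7, Add(-4, Mul(Z, j))) = Add(3, Mul(Z, j)))
W = Rational(-23, 66) (W = Mul(-23, Rational(1, 66)) = Rational(-23, 66) ≈ -0.34848)
Mul(Add(-140, W), Function('K')(6, 1)) = Mul(Add(-140, Rational(-23, 66)), Add(3, Mul(1, 6))) = Mul(Rational(-9263, 66), Add(3, 6)) = Mul(Rational(-9263, 66), 9) = Rational(-27789, 22)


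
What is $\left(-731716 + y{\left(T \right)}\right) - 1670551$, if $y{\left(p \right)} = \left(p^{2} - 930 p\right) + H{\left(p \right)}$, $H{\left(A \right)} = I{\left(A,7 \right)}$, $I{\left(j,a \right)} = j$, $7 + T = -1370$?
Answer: $773095$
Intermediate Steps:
$T = -1377$ ($T = -7 - 1370 = -1377$)
$H{\left(A \right)} = A$
$y{\left(p \right)} = p^{2} - 929 p$ ($y{\left(p \right)} = \left(p^{2} - 930 p\right) + p = p^{2} - 929 p$)
$\left(-731716 + y{\left(T \right)}\right) - 1670551 = \left(-731716 - 1377 \left(-929 - 1377\right)\right) - 1670551 = \left(-731716 - -3175362\right) - 1670551 = \left(-731716 + 3175362\right) - 1670551 = 2443646 - 1670551 = 773095$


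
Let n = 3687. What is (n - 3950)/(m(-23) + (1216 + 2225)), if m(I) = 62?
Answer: -263/3503 ≈ -0.075078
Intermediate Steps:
(n - 3950)/(m(-23) + (1216 + 2225)) = (3687 - 3950)/(62 + (1216 + 2225)) = -263/(62 + 3441) = -263/3503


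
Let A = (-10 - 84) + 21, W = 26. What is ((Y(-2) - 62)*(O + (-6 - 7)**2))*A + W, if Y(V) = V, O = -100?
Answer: 322394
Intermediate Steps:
A = -73 (A = -94 + 21 = -73)
((Y(-2) - 62)*(O + (-6 - 7)**2))*A + W = ((-2 - 62)*(-100 + (-6 - 7)**2))*(-73) + 26 = -64*(-100 + (-13)**2)*(-73) + 26 = -64*(-100 + 169)*(-73) + 26 = -64*69*(-73) + 26 = -4416*(-73) + 26 = 322368 + 26 = 322394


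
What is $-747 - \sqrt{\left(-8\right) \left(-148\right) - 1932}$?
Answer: $-747 - 2 i \sqrt{187} \approx -747.0 - 27.35 i$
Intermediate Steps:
$-747 - \sqrt{\left(-8\right) \left(-148\right) - 1932} = -747 - \sqrt{1184 - 1932} = -747 - \sqrt{-748} = -747 - 2 i \sqrt{187}$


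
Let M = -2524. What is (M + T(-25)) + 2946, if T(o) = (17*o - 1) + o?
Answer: -29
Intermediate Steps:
T(o) = -1 + 18*o (T(o) = (-1 + 17*o) + o = -1 + 18*o)
(M + T(-25)) + 2946 = (-2524 + (-1 + 18*(-25))) + 2946 = (-2524 + (-1 - 450)) + 2946 = (-2524 - 451) + 2946 = -2975 + 2946 = -29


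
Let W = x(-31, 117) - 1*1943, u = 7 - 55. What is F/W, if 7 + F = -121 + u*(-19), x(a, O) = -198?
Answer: -784/2141 ≈ -0.36618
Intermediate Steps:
u = -48
F = 784 (F = -7 + (-121 - 48*(-19)) = -7 + (-121 + 912) = -7 + 791 = 784)
W = -2141 (W = -198 - 1*1943 = -198 - 1943 = -2141)
F/W = 784/(-2141) = 784*(-1/2141) = -784/2141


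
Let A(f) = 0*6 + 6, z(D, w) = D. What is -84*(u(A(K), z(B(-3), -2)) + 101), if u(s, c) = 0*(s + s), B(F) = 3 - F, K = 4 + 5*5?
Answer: -8484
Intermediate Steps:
K = 29 (K = 4 + 25 = 29)
A(f) = 6 (A(f) = 0 + 6 = 6)
u(s, c) = 0 (u(s, c) = 0*(2*s) = 0)
-84*(u(A(K), z(B(-3), -2)) + 101) = -84*(0 + 101) = -84*101 = -8484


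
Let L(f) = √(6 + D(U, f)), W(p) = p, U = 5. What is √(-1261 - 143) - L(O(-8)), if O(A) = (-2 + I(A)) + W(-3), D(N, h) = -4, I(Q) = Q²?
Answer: -√2 + 6*I*√39 ≈ -1.4142 + 37.47*I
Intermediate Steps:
O(A) = -5 + A² (O(A) = (-2 + A²) - 3 = -5 + A²)
L(f) = √2 (L(f) = √(6 - 4) = √2)
√(-1261 - 143) - L(O(-8)) = √(-1261 - 143) - √2 = √(-1404) - √2 = 6*I*√39 - √2 = -√2 + 6*I*√39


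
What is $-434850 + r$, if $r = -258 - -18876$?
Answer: $-416232$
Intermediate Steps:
$r = 18618$ ($r = -258 + 18876 = 18618$)
$-434850 + r = -434850 + 18618 = -416232$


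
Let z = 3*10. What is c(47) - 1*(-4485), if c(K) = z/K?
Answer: 210825/47 ≈ 4485.6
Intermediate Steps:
z = 30
c(K) = 30/K
c(47) - 1*(-4485) = 30/47 - 1*(-4485) = 30*(1/47) + 4485 = 30/47 + 4485 = 210825/47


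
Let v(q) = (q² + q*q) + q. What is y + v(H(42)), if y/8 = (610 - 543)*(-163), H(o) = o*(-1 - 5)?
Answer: 39388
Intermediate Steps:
H(o) = -6*o (H(o) = o*(-6) = -6*o)
v(q) = q + 2*q² (v(q) = (q² + q²) + q = 2*q² + q = q + 2*q²)
y = -87368 (y = 8*((610 - 543)*(-163)) = 8*(67*(-163)) = 8*(-10921) = -87368)
y + v(H(42)) = -87368 + (-6*42)*(1 + 2*(-6*42)) = -87368 - 252*(1 + 2*(-252)) = -87368 - 252*(1 - 504) = -87368 - 252*(-503) = -87368 + 126756 = 39388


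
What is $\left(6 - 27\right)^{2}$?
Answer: $441$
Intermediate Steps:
$\left(6 - 27\right)^{2} = \left(-21\right)^{2} = 441$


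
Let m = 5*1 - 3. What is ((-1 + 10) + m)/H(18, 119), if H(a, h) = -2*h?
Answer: -11/238 ≈ -0.046219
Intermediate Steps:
m = 2 (m = 5 - 3 = 2)
((-1 + 10) + m)/H(18, 119) = ((-1 + 10) + 2)/((-2*119)) = (9 + 2)/(-238) = 11*(-1/238) = -11/238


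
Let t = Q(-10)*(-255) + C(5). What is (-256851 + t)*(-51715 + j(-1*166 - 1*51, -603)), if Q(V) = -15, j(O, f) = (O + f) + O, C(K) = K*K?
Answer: 13346308752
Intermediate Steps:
C(K) = K²
j(O, f) = f + 2*O
t = 3850 (t = -15*(-255) + 5² = 3825 + 25 = 3850)
(-256851 + t)*(-51715 + j(-1*166 - 1*51, -603)) = (-256851 + 3850)*(-51715 + (-603 + 2*(-1*166 - 1*51))) = -253001*(-51715 + (-603 + 2*(-166 - 51))) = -253001*(-51715 + (-603 + 2*(-217))) = -253001*(-51715 + (-603 - 434)) = -253001*(-51715 - 1037) = -253001*(-52752) = 13346308752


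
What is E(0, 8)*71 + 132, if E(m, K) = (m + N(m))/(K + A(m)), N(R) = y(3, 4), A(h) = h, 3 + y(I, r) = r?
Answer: 1127/8 ≈ 140.88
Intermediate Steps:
y(I, r) = -3 + r
N(R) = 1 (N(R) = -3 + 4 = 1)
E(m, K) = (1 + m)/(K + m) (E(m, K) = (m + 1)/(K + m) = (1 + m)/(K + m))
E(0, 8)*71 + 132 = ((1 + 0)/(8 + 0))*71 + 132 = (1/8)*71 + 132 = 71/8 + 132 = 1127/8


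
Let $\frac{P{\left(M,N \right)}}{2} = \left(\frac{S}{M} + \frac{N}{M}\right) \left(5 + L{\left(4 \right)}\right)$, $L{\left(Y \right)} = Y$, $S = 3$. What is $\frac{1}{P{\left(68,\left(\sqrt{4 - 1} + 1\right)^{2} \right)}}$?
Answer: $\frac{238}{333} - \frac{68 \sqrt{3}}{333} \approx 0.36102$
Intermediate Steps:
$P{\left(M,N \right)} = \frac{54}{M} + \frac{18 N}{M}$ ($P{\left(M,N \right)} = 2 \left(\frac{3}{M} + \frac{N}{M}\right) \left(5 + 4\right) = 2 \left(\frac{3}{M} + \frac{N}{M}\right) 9 = 2 \left(\frac{27}{M} + \frac{9 N}{M}\right) = \frac{54}{M} + \frac{18 N}{M}$)
$\frac{1}{P{\left(68,\left(\sqrt{4 - 1} + 1\right)^{2} \right)}} = \frac{1}{18 \cdot \frac{1}{68} \left(3 + \left(\sqrt{4 - 1} + 1\right)^{2}\right)} = \frac{1}{18 \cdot \frac{1}{68} \left(3 + \left(\sqrt{3} + 1\right)^{2}\right)} = \frac{1}{18 \cdot \frac{1}{68} \left(3 + \left(1 + \sqrt{3}\right)^{2}\right)} = \frac{1}{\frac{27}{34} + \frac{9 \left(1 + \sqrt{3}\right)^{2}}{34}}$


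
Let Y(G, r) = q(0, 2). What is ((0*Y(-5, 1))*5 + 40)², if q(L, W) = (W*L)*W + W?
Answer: 1600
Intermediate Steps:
q(L, W) = W + L*W² (q(L, W) = (L*W)*W + W = L*W² + W = W + L*W²)
Y(G, r) = 2 (Y(G, r) = 2*(1 + 0*2) = 2*(1 + 0) = 2*1 = 2)
((0*Y(-5, 1))*5 + 40)² = ((0*2)*5 + 40)² = (0*5 + 40)² = (0 + 40)² = 40² = 1600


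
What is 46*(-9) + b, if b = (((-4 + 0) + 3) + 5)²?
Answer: -398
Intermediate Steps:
b = 16 (b = ((-4 + 3) + 5)² = (-1 + 5)² = 4² = 16)
46*(-9) + b = 46*(-9) + 16 = -414 + 16 = -398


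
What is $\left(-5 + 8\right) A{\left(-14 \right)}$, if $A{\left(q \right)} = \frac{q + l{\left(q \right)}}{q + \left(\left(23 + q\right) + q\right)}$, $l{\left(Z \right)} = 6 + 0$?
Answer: $\frac{24}{19} \approx 1.2632$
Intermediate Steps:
$l{\left(Z \right)} = 6$
$A{\left(q \right)} = \frac{6 + q}{23 + 3 q}$ ($A{\left(q \right)} = \frac{q + 6}{q + \left(\left(23 + q\right) + q\right)} = \frac{6 + q}{q + \left(23 + 2 q\right)} = \frac{6 + q}{23 + 3 q}$)
$\left(-5 + 8\right) A{\left(-14 \right)} = \left(-5 + 8\right) \frac{6 - 14}{23 + 3 \left(-14\right)} = 3 \frac{1}{23 - 42} \left(-8\right) = 3 \frac{1}{-19} \left(-8\right) = 3 \left(\left(- \frac{1}{19}\right) \left(-8\right)\right) = 3 \cdot \frac{8}{19} = \frac{24}{19}$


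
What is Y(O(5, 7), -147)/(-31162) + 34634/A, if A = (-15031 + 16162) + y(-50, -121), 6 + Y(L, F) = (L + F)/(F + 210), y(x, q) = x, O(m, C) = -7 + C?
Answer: 3237821149/101058366 ≈ 32.039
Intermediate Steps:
Y(L, F) = -6 + (F + L)/(210 + F) (Y(L, F) = -6 + (L + F)/(F + 210) = -6 + (F + L)/(210 + F))
A = 1081 (A = (-15031 + 16162) - 50 = 1131 - 50 = 1081)
Y(O(5, 7), -147)/(-31162) + 34634/A = ((-1260 + (-7 + 7) - 5*(-147))/(210 - 147))/(-31162) + 34634/1081 = ((-1260 + 0 + 735)/63)*(-1/31162) + 34634*(1/1081) = ((1/63)*(-525))*(-1/31162) + 34634/1081 = -25/3*(-1/31162) + 34634/1081 = 25/93486 + 34634/1081 = 3237821149/101058366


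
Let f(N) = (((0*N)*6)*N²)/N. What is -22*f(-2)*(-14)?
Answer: 0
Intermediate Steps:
f(N) = 0 (f(N) = ((0*6)*N²)/N = (0*N²)/N = 0/N = 0)
-22*f(-2)*(-14) = -22*0*(-14) = 0*(-14) = 0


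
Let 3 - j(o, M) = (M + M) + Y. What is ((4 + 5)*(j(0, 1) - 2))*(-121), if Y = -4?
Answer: -3267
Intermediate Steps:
j(o, M) = 7 - 2*M (j(o, M) = 3 - ((M + M) - 4) = 3 - (2*M - 4) = 3 - (-4 + 2*M) = 3 + (4 - 2*M) = 7 - 2*M)
((4 + 5)*(j(0, 1) - 2))*(-121) = ((4 + 5)*((7 - 2*1) - 2))*(-121) = (9*((7 - 2) - 2))*(-121) = (9*(5 - 2))*(-121) = (9*3)*(-121) = 27*(-121) = -3267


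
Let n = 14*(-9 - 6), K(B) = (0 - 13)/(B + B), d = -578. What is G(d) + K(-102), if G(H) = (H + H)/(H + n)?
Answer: 61517/40188 ≈ 1.5307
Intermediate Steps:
K(B) = -13/(2*B) (K(B) = -13*1/(2*B) = -13/(2*B))
n = -210 (n = 14*(-15) = -210)
G(H) = 2*H/(-210 + H) (G(H) = (H + H)/(H - 210) = (2*H)/(-210 + H) = 2*H/(-210 + H))
G(d) + K(-102) = 2*(-578)/(-210 - 578) - 13/2/(-102) = 2*(-578)/(-788) - 13/2*(-1/102) = 2*(-578)*(-1/788) + 13/204 = 289/197 + 13/204 = 61517/40188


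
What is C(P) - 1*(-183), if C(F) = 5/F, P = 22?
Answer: 4031/22 ≈ 183.23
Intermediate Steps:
C(P) - 1*(-183) = 5/22 - 1*(-183) = 5*(1/22) + 183 = 5/22 + 183 = 4031/22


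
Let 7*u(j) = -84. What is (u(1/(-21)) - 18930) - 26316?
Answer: -45258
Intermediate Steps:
u(j) = -12 (u(j) = (1/7)*(-84) = -12)
(u(1/(-21)) - 18930) - 26316 = (-12 - 18930) - 26316 = -18942 - 26316 = -45258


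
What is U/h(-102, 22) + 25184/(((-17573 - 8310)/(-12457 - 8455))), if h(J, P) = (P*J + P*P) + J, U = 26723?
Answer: 979926547087/48194146 ≈ 20333.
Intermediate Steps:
h(J, P) = J + P**2 + J*P (h(J, P) = (J*P + P**2) + J = (P**2 + J*P) + J = J + P**2 + J*P)
U/h(-102, 22) + 25184/(((-17573 - 8310)/(-12457 - 8455))) = 26723/(-102 + 22**2 - 102*22) + 25184/(((-17573 - 8310)/(-12457 - 8455))) = 26723/(-102 + 484 - 2244) + 25184/((-25883/(-20912))) = 26723/(-1862) + 25184/((-25883*(-1/20912))) = 26723*(-1/1862) + 25184/(25883/20912) = -26723/1862 + 25184*(20912/25883) = -26723/1862 + 526647808/25883 = 979926547087/48194146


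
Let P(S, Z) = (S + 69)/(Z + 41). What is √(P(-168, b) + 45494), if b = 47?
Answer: √727886/4 ≈ 213.29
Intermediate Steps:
P(S, Z) = (69 + S)/(41 + Z)
√(P(-168, b) + 45494) = √((69 - 168)/(41 + 47) + 45494) = √(-99/88 + 45494) = √((1/88)*(-99) + 45494) = √(-9/8 + 45494) = √(363943/8) = √727886/4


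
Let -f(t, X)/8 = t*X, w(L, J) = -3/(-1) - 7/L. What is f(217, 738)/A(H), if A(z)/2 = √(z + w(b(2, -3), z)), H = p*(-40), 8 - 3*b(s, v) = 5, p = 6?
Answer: 320292*I*√61/61 ≈ 41009.0*I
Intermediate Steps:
b(s, v) = 1 (b(s, v) = 8/3 - ⅓*5 = 8/3 - 5/3 = 1)
w(L, J) = 3 - 7/L (w(L, J) = -3*(-1) - 7/L = 3 - 7/L)
f(t, X) = -8*X*t (f(t, X) = -8*t*X = -8*X*t)
H = -240 (H = 6*(-40) = -240)
A(z) = 2*√(-4 + z) (A(z) = 2*√(z + (3 - 7/1)) = 2*√(z + (3 - 7*1)) = 2*√(z + (3 - 7)) = 2*√(z - 4) = 2*√(-4 + z))
f(217, 738)/A(H) = (-8*738*217)/((2*√(-4 - 240))) = -1281168*(-I*√61/244) = -(-320292)*I*√61/61 = 320292*I*√61/61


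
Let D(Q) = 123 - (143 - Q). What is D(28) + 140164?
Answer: 140172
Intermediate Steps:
D(Q) = -20 + Q (D(Q) = 123 + (-143 + Q) = -20 + Q)
D(28) + 140164 = (-20 + 28) + 140164 = 8 + 140164 = 140172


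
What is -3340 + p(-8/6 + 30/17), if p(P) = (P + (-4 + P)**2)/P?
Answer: -1856617/561 ≈ -3309.5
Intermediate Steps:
p(P) = (P + (-4 + P)**2)/P
-3340 + p(-8/6 + 30/17) = -3340 + ((-8/6 + 30/17) + (-4 + (-8/6 + 30/17))**2)/(-8/6 + 30/17) = -3340 + ((-8*1/6 + 30*(1/17)) + (-4 + (-8*1/6 + 30*(1/17)))**2)/(-8*1/6 + 30*(1/17)) = -3340 + ((-4/3 + 30/17) + (-4 + (-4/3 + 30/17))**2)/(-4/3 + 30/17) = -3340 + (22/51 + (-4 + 22/51)**2)/(22/51) = -3340 + 51*(22/51 + (-182/51)**2)/22 = -3340 + 51*(22/51 + 33124/2601)/22 = -3340 + (51/22)*(34246/2601) = -3340 + 17123/561 = -1856617/561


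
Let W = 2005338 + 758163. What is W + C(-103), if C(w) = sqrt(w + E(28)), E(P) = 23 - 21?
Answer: 2763501 + I*sqrt(101) ≈ 2.7635e+6 + 10.05*I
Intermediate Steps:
E(P) = 2
C(w) = sqrt(2 + w) (C(w) = sqrt(w + 2) = sqrt(2 + w))
W = 2763501
W + C(-103) = 2763501 + sqrt(2 - 103) = 2763501 + sqrt(-101) = 2763501 + I*sqrt(101)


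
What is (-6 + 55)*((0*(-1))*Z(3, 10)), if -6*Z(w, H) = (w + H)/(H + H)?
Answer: 0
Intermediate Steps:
Z(w, H) = -(H + w)/(12*H) (Z(w, H) = -(w + H)/(6*(H + H)) = -(H + w)/(6*(2*H)) = -(H + w)*1/(2*H)/6 = -(H + w)/(12*H))
(-6 + 55)*((0*(-1))*Z(3, 10)) = (-6 + 55)*((0*(-1))*((1/12)*(-1*10 - 1*3)/10)) = 49*(0*((1/12)*(⅒)*(-10 - 3))) = 49*(0*((1/12)*(⅒)*(-13))) = 49*(0*(-13/120)) = 49*0 = 0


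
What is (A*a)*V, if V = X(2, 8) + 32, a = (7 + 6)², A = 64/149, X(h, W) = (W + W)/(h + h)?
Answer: 389376/149 ≈ 2613.3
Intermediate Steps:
X(h, W) = W/h (X(h, W) = (2*W)/((2*h)) = (2*W)*(1/(2*h)) = W/h)
A = 64/149 (A = 64*(1/149) = 64/149 ≈ 0.42953)
a = 169 (a = 13² = 169)
V = 36 (V = 8/2 + 32 = 8*(½) + 32 = 4 + 32 = 36)
(A*a)*V = ((64/149)*169)*36 = (10816/149)*36 = 389376/149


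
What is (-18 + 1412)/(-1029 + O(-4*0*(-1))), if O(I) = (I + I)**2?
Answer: -1394/1029 ≈ -1.3547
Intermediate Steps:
O(I) = 4*I**2 (O(I) = (2*I)**2 = 4*I**2)
(-18 + 1412)/(-1029 + O(-4*0*(-1))) = (-18 + 1412)/(-1029 + 4*(-4*0*(-1))**2) = 1394/(-1029 + 4*(0*(-1))**2) = 1394/(-1029 + 4*0**2) = 1394/(-1029 + 4*0) = 1394/(-1029 + 0) = 1394/(-1029) = 1394*(-1/1029) = -1394/1029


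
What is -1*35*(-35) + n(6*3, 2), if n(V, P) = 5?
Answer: 1230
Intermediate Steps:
-1*35*(-35) + n(6*3, 2) = -1*35*(-35) + 5 = -35*(-35) + 5 = 1225 + 5 = 1230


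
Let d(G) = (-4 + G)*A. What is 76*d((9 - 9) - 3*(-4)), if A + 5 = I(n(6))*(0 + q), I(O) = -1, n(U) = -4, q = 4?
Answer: -5472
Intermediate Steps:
A = -9 (A = -5 - (0 + 4) = -5 - 1*4 = -5 - 4 = -9)
d(G) = 36 - 9*G (d(G) = (-4 + G)*(-9) = 36 - 9*G)
76*d((9 - 9) - 3*(-4)) = 76*(36 - 9*((9 - 9) - 3*(-4))) = 76*(36 - 9*(0 + 12)) = 76*(36 - 9*12) = 76*(36 - 108) = 76*(-72) = -5472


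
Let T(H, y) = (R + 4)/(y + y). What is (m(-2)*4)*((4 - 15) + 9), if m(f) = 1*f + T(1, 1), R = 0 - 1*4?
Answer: 16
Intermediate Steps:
R = -4 (R = 0 - 4 = -4)
T(H, y) = 0 (T(H, y) = (-4 + 4)/(y + y) = 0/((2*y)) = 0*(1/(2*y)) = 0)
m(f) = f (m(f) = 1*f + 0 = f + 0 = f)
(m(-2)*4)*((4 - 15) + 9) = (-2*4)*((4 - 15) + 9) = -8*(-11 + 9) = -8*(-2) = 16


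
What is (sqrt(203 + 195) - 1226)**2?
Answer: (1226 - sqrt(398))**2 ≈ 1.4546e+6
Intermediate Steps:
(sqrt(203 + 195) - 1226)**2 = (sqrt(398) - 1226)**2 = (-1226 + sqrt(398))**2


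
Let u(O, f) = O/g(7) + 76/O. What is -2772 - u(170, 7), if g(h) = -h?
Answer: -1635156/595 ≈ -2748.2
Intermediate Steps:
u(O, f) = 76/O - O/7 (u(O, f) = O/((-1*7)) + 76/O = O/(-7) + 76/O = O*(-⅐) + 76/O = -O/7 + 76/O = 76/O - O/7)
-2772 - u(170, 7) = -2772 - (76/170 - ⅐*170) = -2772 - (76*(1/170) - 170/7) = -2772 - (38/85 - 170/7) = -2772 - 1*(-14184/595) = -2772 + 14184/595 = -1635156/595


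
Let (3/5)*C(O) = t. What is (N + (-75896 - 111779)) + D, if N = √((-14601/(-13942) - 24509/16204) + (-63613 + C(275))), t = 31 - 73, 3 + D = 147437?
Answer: -40241 + I*√203142751328743589989/56479042 ≈ -40241.0 + 252.36*I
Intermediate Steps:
D = 147434 (D = -3 + 147437 = 147434)
t = -42
C(O) = -70 (C(O) = (5/3)*(-42) = -70)
N = I*√203142751328743589989/56479042 (N = √((-14601/(-13942) - 24509/16204) + (-63613 - 70)) = √((-14601*(-1/13942) - 24509*1/16204) - 63683) = √((14601/13942 - 24509/16204) - 63683) = √(-52554937/112958084 - 63683) = √(-7193562218309/112958084) = I*√203142751328743589989/56479042 ≈ 252.36*I)
(N + (-75896 - 111779)) + D = (I*√203142751328743589989/56479042 + (-75896 - 111779)) + 147434 = (I*√203142751328743589989/56479042 - 187675) + 147434 = (-187675 + I*√203142751328743589989/56479042) + 147434 = -40241 + I*√203142751328743589989/56479042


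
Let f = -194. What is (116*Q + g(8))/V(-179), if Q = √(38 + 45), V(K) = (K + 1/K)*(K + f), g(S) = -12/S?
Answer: -537/23903332 + 10382*√83/5975833 ≈ 0.015805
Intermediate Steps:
V(K) = (-194 + K)*(K + 1/K) (V(K) = (K + 1/K)*(K - 194) = (K + 1/K)*(-194 + K) = (-194 + K)*(K + 1/K))
Q = √83 ≈ 9.1104
(116*Q + g(8))/V(-179) = (116*√83 - 12/8)/(1 + (-179)² - 194*(-179) - 194/(-179)) = (116*√83 - 12*⅛)/(1 + 32041 + 34726 - 194*(-1/179)) = (116*√83 - 3/2)/(1 + 32041 + 34726 + 194/179) = (-3/2 + 116*√83)/(11951666/179) = (-3/2 + 116*√83)*(179/11951666) = -537/23903332 + 10382*√83/5975833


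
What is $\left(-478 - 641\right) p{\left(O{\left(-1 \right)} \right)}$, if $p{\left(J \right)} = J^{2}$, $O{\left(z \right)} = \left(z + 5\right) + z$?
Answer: $-10071$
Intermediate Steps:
$O{\left(z \right)} = 5 + 2 z$ ($O{\left(z \right)} = \left(5 + z\right) + z = 5 + 2 z$)
$\left(-478 - 641\right) p{\left(O{\left(-1 \right)} \right)} = \left(-478 - 641\right) \left(5 + 2 \left(-1\right)\right)^{2} = - 1119 \left(5 - 2\right)^{2} = - 1119 \cdot 3^{2} = \left(-1119\right) 9 = -10071$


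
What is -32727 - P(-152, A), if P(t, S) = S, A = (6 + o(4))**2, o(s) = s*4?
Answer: -33211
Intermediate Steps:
o(s) = 4*s
A = 484 (A = (6 + 4*4)**2 = (6 + 16)**2 = 22**2 = 484)
-32727 - P(-152, A) = -32727 - 1*484 = -32727 - 484 = -33211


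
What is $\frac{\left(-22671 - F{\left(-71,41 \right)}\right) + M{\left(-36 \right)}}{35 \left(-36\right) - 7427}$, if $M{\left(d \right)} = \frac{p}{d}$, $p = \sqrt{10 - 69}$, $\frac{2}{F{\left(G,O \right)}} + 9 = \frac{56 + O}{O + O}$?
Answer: $\frac{14531947}{5568367} + \frac{i \sqrt{59}}{312732} \approx 2.6097 + 2.4561 \cdot 10^{-5} i$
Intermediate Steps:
$F{\left(G,O \right)} = \frac{2}{-9 + \frac{56 + O}{2 O}}$ ($F{\left(G,O \right)} = \frac{2}{-9 + \frac{56 + O}{O + O}} = \frac{2}{-9 + \frac{56 + O}{2 O}}$)
$p = i \sqrt{59}$ ($p = \sqrt{-59} = i \sqrt{59} \approx 7.6811 i$)
$M{\left(d \right)} = \frac{i \sqrt{59}}{d}$
$\frac{\left(-22671 - F{\left(-71,41 \right)}\right) + M{\left(-36 \right)}}{35 \left(-36\right) - 7427} = \frac{\left(-22671 - \left(-4\right) 41 \frac{1}{-56 + 17 \cdot 41}\right) + \frac{i \sqrt{59}}{-36}}{35 \left(-36\right) - 7427} = \frac{\left(-22671 - \left(-4\right) 41 \frac{1}{-56 + 697}\right) + i \sqrt{59} \left(- \frac{1}{36}\right)}{-1260 - 7427} = \frac{\left(-22671 - \left(-4\right) 41 \cdot \frac{1}{641}\right) - \frac{i \sqrt{59}}{36}}{-8687} = \left(\left(-22671 - \left(-4\right) 41 \cdot \frac{1}{641}\right) - \frac{i \sqrt{59}}{36}\right) \left(- \frac{1}{8687}\right) = \left(\left(-22671 - - \frac{164}{641}\right) - \frac{i \sqrt{59}}{36}\right) \left(- \frac{1}{8687}\right) = \left(\left(-22671 + \frac{164}{641}\right) - \frac{i \sqrt{59}}{36}\right) \left(- \frac{1}{8687}\right) = \left(- \frac{14531947}{641} - \frac{i \sqrt{59}}{36}\right) \left(- \frac{1}{8687}\right) = \frac{14531947}{5568367} + \frac{i \sqrt{59}}{312732}$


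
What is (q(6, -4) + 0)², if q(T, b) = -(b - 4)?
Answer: 64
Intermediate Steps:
q(T, b) = 4 - b (q(T, b) = -(-4 + b) = 4 - b)
(q(6, -4) + 0)² = ((4 - 1*(-4)) + 0)² = ((4 + 4) + 0)² = (8 + 0)² = 8² = 64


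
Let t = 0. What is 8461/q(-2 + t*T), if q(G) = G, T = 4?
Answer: -8461/2 ≈ -4230.5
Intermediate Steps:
8461/q(-2 + t*T) = 8461/(-2 + 0*4) = 8461/(-2 + 0) = 8461/(-2) = 8461*(-1/2) = -8461/2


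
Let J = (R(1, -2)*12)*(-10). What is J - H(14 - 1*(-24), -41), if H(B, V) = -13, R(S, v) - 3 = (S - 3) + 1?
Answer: -227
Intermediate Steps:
R(S, v) = 1 + S (R(S, v) = 3 + ((S - 3) + 1) = 3 + ((-3 + S) + 1) = 3 + (-2 + S) = 1 + S)
J = -240 (J = ((1 + 1)*12)*(-10) = (2*12)*(-10) = 24*(-10) = -240)
J - H(14 - 1*(-24), -41) = -240 - 1*(-13) = -240 + 13 = -227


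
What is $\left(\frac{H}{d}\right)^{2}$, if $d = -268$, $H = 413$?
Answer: $\frac{170569}{71824} \approx 2.3748$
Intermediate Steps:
$\left(\frac{H}{d}\right)^{2} = \left(\frac{413}{-268}\right)^{2} = \left(413 \left(- \frac{1}{268}\right)\right)^{2} = \left(- \frac{413}{268}\right)^{2} = \frac{170569}{71824}$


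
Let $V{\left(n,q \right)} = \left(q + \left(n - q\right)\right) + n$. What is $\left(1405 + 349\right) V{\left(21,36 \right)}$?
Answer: $73668$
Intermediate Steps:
$V{\left(n,q \right)} = 2 n$ ($V{\left(n,q \right)} = n + n = 2 n$)
$\left(1405 + 349\right) V{\left(21,36 \right)} = \left(1405 + 349\right) 2 \cdot 21 = 1754 \cdot 42 = 73668$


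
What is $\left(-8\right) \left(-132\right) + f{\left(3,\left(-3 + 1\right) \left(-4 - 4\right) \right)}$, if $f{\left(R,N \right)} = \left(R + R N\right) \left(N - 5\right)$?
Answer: $1617$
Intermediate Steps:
$f{\left(R,N \right)} = \left(-5 + N\right) \left(R + N R\right)$ ($f{\left(R,N \right)} = \left(R + N R\right) \left(-5 + N\right) = \left(-5 + N\right) \left(R + N R\right)$)
$\left(-8\right) \left(-132\right) + f{\left(3,\left(-3 + 1\right) \left(-4 - 4\right) \right)} = \left(-8\right) \left(-132\right) + 3 \left(-5 + \left(\left(-3 + 1\right) \left(-4 - 4\right)\right)^{2} - 4 \left(-3 + 1\right) \left(-4 - 4\right)\right) = 1056 + 3 \left(-5 + \left(\left(-2\right) \left(-8\right)\right)^{2} - 4 \left(\left(-2\right) \left(-8\right)\right)\right) = 1056 + 3 \left(-5 + 16^{2} - 64\right) = 1056 + 3 \left(-5 + 256 - 64\right) = 1056 + 3 \cdot 187 = 1056 + 561 = 1617$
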